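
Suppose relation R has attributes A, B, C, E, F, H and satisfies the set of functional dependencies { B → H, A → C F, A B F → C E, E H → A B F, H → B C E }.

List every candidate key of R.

{B}⁺: B→H adds H; H→BCE adds C, E; EH→ABF adds A, F → {A, B, C, E, F, H}.
{H}⁺: H→BCE adds B, C, E; EH→ABF adds A, F → {A, B, C, E, F, H}.
Any other superkey contains one of these as a subset, so there are no further candidate keys.

(B), (H)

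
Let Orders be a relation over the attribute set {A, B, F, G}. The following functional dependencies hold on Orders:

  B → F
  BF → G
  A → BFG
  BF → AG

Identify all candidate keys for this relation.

{A}⁺: A→BFG adds B, F, G → {A, B, F, G}.
{B}⁺: B→F adds F; BF→G adds G; BF→AG adds A → {A, B, F, G}.

(A), (B)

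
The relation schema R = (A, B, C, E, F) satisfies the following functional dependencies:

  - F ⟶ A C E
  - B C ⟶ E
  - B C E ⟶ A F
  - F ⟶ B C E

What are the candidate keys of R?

{F}⁺: F→ACE adds A, C, E; F→BCE adds B → {A, B, C, E, F}.
{B, C}⁺: BC→E adds E; BCE→AF adds A, F → {A, B, C, E, F}. Minimal: {C}⁺ = {C}; {B}⁺ = {B} — none reach the full schema.

(F), (B, C)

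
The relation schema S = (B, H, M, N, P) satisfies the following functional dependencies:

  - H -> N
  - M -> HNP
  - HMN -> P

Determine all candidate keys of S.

{B, M}

{B, M}⁺: M→HNP adds H, N, P → {B, H, M, N, P}. Minimal: {M}⁺ = {H, M, N, P}; {B}⁺ = {B} — none reach the full schema.
No other minimal superkey exists.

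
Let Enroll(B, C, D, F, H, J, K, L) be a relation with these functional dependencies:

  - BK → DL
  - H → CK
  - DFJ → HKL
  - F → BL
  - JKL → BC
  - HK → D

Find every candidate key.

{D, F, J}; {F, H, J}; {F, J, K}

Attributes F, J never appear on any right-hand side, so every candidate key must contain {F, J}.
{F, J}⁺ = {B, F, J, L}, which is not all of the schema, so we must add further attributes.
{D, F, J}⁺: DFJ→HKL adds H, K, L; F→BL adds B; JKL→BC adds C → {B, C, D, F, H, J, K, L}. Minimal: {F, J}⁺ = {B, F, J, L}; {D, J}⁺ = {D, J}; {D, F}⁺ = {B, D, F, L} — none reach the full schema.
{F, H, J}⁺: H→CK adds C, K; F→BL adds B, L; HK→D adds D → {B, C, D, F, H, J, K, L}. Minimal: {H, J}⁺ = {C, D, H, J, K}; {F, J}⁺ = {B, F, J, L}; {F, H}⁺ = {B, C, D, F, H, K, L} — none reach the full schema.
{F, J, K}⁺: F→BL adds B, L; JKL→BC adds C; BK→DL adds D; DFJ→HKL adds H → {B, C, D, F, H, J, K, L}. Minimal: {J, K}⁺ = {J, K}; {F, K}⁺ = {B, D, F, K, L}; {F, J}⁺ = {B, F, J, L} — none reach the full schema.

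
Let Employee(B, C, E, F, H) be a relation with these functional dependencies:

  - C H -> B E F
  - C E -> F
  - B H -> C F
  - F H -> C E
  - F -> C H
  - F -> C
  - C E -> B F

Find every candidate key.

{F}, {B, H}, {C, E}, {C, H}

{F}⁺: F→CH adds C, H; CH→BEF adds B, E → {B, C, E, F, H}.
{B, H}⁺: BH→CF adds C, F; FH→CE adds E → {B, C, E, F, H}. Minimal: {H}⁺ = {H}; {B}⁺ = {B} — none reach the full schema.
{C, E}⁺: CE→F adds F; F→CH adds H; CE→BF adds B → {B, C, E, F, H}. Minimal: {E}⁺ = {E}; {C}⁺ = {C} — none reach the full schema.
{C, H}⁺: CH→BEF adds B, E, F → {B, C, E, F, H}. Minimal: {H}⁺ = {H}; {C}⁺ = {C} — none reach the full schema.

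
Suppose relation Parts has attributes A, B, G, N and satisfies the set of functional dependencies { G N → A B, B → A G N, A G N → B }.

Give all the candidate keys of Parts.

{B}⁺: B→AGN adds A, G, N → {A, B, G, N}.
{G, N}⁺: GN→AB adds A, B → {A, B, G, N}. Minimal: {N}⁺ = {N}; {G}⁺ = {G} — none reach the full schema.
Any other superkey contains one of these as a subset, so there are no further candidate keys.

{B}, {G, N}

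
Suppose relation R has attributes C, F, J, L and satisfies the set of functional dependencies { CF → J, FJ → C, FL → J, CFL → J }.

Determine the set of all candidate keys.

Attributes F, L never appear on any right-hand side, so every candidate key must contain {F, L}.
{F, L}⁺ = {C, F, J, L}, which is all of the schema, so {F, L} is the only candidate key.

{F, L}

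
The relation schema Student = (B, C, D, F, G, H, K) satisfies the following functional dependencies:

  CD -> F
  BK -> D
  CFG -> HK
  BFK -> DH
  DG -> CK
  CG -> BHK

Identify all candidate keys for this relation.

Attribute G never appears on the right-hand side of any dependency, so G must belong to every candidate key.
{G}⁺ = {G}, which is not all of the schema, so we must add further attributes.
{C, G}⁺: CG→BHK adds B, H, K; BK→D adds D; CD→F adds F → {B, C, D, F, G, H, K}. Minimal: {G}⁺ = {G}; {C}⁺ = {C} — none reach the full schema.
{D, G}⁺: DG→CK adds C, K; CG→BHK adds B, H; CD→F adds F → {B, C, D, F, G, H, K}. Minimal: {G}⁺ = {G}; {D}⁺ = {D} — none reach the full schema.
{B, G, K}⁺: BK→D adds D; DG→CK adds C; CG→BHK adds H; CD→F adds F → {B, C, D, F, G, H, K}. Minimal: {G, K}⁺ = {G, K}; {B, K}⁺ = {B, D, K}; {B, G}⁺ = {B, G} — none reach the full schema.
Any other superkey contains one of these as a subset, so there are no further candidate keys.

(C, G), (D, G), (B, G, K)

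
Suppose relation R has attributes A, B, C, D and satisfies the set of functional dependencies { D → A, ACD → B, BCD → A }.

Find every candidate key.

Attributes C, D never appear on any right-hand side, so every candidate key must contain {C, D}.
{C, D}⁺ = {A, B, C, D}, which is all of the schema, so {C, D} is the only candidate key.

(C, D)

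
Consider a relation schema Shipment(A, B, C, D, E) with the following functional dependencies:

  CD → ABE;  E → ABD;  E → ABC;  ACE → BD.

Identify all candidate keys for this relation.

(E); (C, D)

{E}⁺: E→ABD adds A, B, D; E→ABC adds C → {A, B, C, D, E}.
{C, D}⁺: CD→ABE adds A, B, E → {A, B, C, D, E}. Minimal: {D}⁺ = {D}; {C}⁺ = {C} — none reach the full schema.
Any other superkey contains one of these as a subset, so there are no further candidate keys.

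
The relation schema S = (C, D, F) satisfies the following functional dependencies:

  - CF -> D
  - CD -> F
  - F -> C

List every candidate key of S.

F, CD

{F}⁺: F→C adds C; CF→D adds D → {C, D, F}.
{C, D}⁺: CD→F adds F → {C, D, F}.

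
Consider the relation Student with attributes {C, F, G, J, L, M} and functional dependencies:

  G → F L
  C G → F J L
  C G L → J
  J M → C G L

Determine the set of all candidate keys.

JM, CGM

Attribute M never appears on the right-hand side of any dependency, so M must belong to every candidate key.
{M}⁺ = {M}, which is not all of the schema, so we must add further attributes.
{J, M}⁺: JM→CGL adds C, G, L; G→FL adds F → {C, F, G, J, L, M}. Minimal: {M}⁺ = {M}; {J}⁺ = {J} — none reach the full schema.
{C, G, M}⁺: G→FL adds F, L; CG→FJL adds J → {C, F, G, J, L, M}. Minimal: {G, M}⁺ = {F, G, L, M}; {C, M}⁺ = {C, M}; {C, G}⁺ = {C, F, G, J, L} — none reach the full schema.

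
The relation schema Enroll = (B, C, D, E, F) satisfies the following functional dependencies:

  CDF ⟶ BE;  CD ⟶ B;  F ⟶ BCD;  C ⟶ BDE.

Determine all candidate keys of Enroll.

{F}

{F}⁺: F→BCD adds B, C, D; C→BDE adds E → {B, C, D, E, F}.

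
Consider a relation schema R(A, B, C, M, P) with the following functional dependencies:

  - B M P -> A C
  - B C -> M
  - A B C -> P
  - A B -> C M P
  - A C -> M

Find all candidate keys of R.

{A, B}⁺: AB→CMP adds C, M, P → {A, B, C, M, P}.
{B, C, P}⁺: BC→M adds M; BMP→AC adds A → {A, B, C, M, P}.
{B, M, P}⁺: BMP→AC adds A, C → {A, B, C, M, P}.

{A, B}, {B, C, P}, {B, M, P}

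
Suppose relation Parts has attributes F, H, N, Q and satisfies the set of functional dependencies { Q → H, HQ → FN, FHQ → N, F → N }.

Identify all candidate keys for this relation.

Attribute Q never appears on the right-hand side of any dependency, so Q must belong to every candidate key.
{Q}⁺ = {F, H, N, Q}, which is all of the schema, so {Q} is the only candidate key.

{Q}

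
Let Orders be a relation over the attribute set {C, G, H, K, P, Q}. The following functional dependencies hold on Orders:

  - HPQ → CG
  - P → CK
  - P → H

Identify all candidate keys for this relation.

Attributes P, Q never appear on any right-hand side, so every candidate key must contain {P, Q}.
{P, Q}⁺ = {C, G, H, K, P, Q}, which is all of the schema, so {P, Q} is the only candidate key.

PQ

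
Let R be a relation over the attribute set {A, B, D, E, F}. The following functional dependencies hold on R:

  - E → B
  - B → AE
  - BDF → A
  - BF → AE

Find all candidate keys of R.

{B, D, F}, {D, E, F}

Attributes D, F never appear on any right-hand side, so every candidate key must contain {D, F}.
{D, F}⁺ = {D, F}, which is not all of the schema, so we must add further attributes.
{B, D, F}⁺: B→AE adds A, E → {A, B, D, E, F}. Minimal: {D, F}⁺ = {D, F}; {B, F}⁺ = {A, B, E, F}; {B, D}⁺ = {A, B, D, E} — none reach the full schema.
{D, E, F}⁺: E→B adds B; B→AE adds A → {A, B, D, E, F}. Minimal: {E, F}⁺ = {A, B, E, F}; {D, F}⁺ = {D, F}; {D, E}⁺ = {A, B, D, E} — none reach the full schema.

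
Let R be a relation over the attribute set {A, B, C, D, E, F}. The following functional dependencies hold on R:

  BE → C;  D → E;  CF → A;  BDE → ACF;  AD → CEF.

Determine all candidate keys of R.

Attributes B, D never appear on any right-hand side, so every candidate key must contain {B, D}.
{B, D}⁺ = {A, B, C, D, E, F}, which is all of the schema, so {B, D} is the only candidate key.

(B, D)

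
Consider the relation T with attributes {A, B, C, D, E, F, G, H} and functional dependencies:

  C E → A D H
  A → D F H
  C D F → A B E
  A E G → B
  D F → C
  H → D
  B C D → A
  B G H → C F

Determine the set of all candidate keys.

{A, G}⁺: A→DFH adds D, F, H; DF→C adds C; CDF→ABE adds B, E → {A, B, C, D, E, F, G, H}. Minimal: {G}⁺ = {G}; {A}⁺ = {A, B, C, D, E, F, H} — none reach the full schema.
{B, G, H}⁺: H→D adds D; BGH→CF adds C, F; CDF→ABE adds A, E → {A, B, C, D, E, F, G, H}. Minimal: {G, H}⁺ = {D, G, H}; {B, H}⁺ = {B, D, H}; {B, G}⁺ = {B, G} — none reach the full schema.
{C, E, G}⁺: CE→ADH adds A, D, H; A→DFH adds F; CDF→ABE adds B → {A, B, C, D, E, F, G, H}. Minimal: {E, G}⁺ = {E, G}; {C, G}⁺ = {C, G}; {C, E}⁺ = {A, B, C, D, E, F, H} — none reach the full schema.
{D, F, G}⁺: DF→C adds C; CDF→ABE adds A, B, E; CE→ADH adds H → {A, B, C, D, E, F, G, H}. Minimal: {F, G}⁺ = {F, G}; {D, G}⁺ = {D, G}; {D, F}⁺ = {A, B, C, D, E, F, H} — none reach the full schema.
{F, G, H}⁺: H→D adds D; DF→C adds C; CDF→ABE adds A, B, E → {A, B, C, D, E, F, G, H}. Minimal: {G, H}⁺ = {D, G, H}; {F, H}⁺ = {A, B, C, D, E, F, H}; {F, G}⁺ = {F, G} — none reach the full schema.
{B, C, D, G}⁺: BCD→A adds A; A→DFH adds F, H; CDF→ABE adds E → {A, B, C, D, E, F, G, H}. Minimal: {C, D, G}⁺ = {C, D, G}; {B, D, G}⁺ = {B, D, G}; {B, C, G}⁺ = {B, C, G}; … — none reach the full schema.

AG, BGH, CEG, DFG, FGH, BCDG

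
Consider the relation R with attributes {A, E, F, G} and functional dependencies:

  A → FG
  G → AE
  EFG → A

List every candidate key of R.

(A), (G)

{A}⁺: A→FG adds F, G; G→AE adds E → {A, E, F, G}.
{G}⁺: G→AE adds A, E; A→FG adds F → {A, E, F, G}.
Any other superkey contains one of these as a subset, so there are no further candidate keys.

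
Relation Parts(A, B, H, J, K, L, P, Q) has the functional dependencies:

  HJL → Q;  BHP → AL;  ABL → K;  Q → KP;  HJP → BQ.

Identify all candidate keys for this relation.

{H, J, L}⁺: HJL→Q adds Q; Q→KP adds K, P; HJP→BQ adds B; BHP→AL adds A → {A, B, H, J, K, L, P, Q}.
{H, J, P}⁺: HJP→BQ adds B, Q; BHP→AL adds A, L; ABL→K adds K → {A, B, H, J, K, L, P, Q}.
{H, J, Q}⁺: Q→KP adds K, P; HJP→BQ adds B; BHP→AL adds A, L → {A, B, H, J, K, L, P, Q}.
Any other superkey contains one of these as a subset, so there are no further candidate keys.

{H, J, L}; {H, J, P}; {H, J, Q}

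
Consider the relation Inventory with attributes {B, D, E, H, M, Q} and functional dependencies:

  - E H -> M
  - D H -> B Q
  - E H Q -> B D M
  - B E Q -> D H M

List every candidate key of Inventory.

{B, E, Q}; {D, E, H}; {E, H, Q}

{B, E, Q}⁺: BEQ→DHM adds D, H, M → {B, D, E, H, M, Q}.
{D, E, H}⁺: EH→M adds M; DH→BQ adds B, Q → {B, D, E, H, M, Q}.
{E, H, Q}⁺: EH→M adds M; EHQ→BDM adds B, D → {B, D, E, H, M, Q}.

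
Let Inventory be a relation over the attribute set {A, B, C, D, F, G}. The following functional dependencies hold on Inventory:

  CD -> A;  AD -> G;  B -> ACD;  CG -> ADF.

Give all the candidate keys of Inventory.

{B}⁺: B→ACD adds A, C, D; AD→G adds G; CG→ADF adds F → {A, B, C, D, F, G}.
No other minimal superkey exists.

B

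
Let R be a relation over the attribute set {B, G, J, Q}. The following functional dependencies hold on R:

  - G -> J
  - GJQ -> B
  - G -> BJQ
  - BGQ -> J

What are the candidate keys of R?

Attribute G never appears on the right-hand side of any dependency, so G must belong to every candidate key.
{G}⁺ = {B, G, J, Q}, which is all of the schema, so {G} is the only candidate key.

{G}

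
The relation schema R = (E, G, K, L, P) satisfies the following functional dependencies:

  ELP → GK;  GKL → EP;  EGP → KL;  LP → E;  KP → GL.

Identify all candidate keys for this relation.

{K, P}, {L, P}, {E, G, P}, {G, K, L}

{K, P}⁺: KP→GL adds G, L; GKL→EP adds E → {E, G, K, L, P}.
{L, P}⁺: LP→E adds E; ELP→GK adds G, K → {E, G, K, L, P}.
{E, G, P}⁺: EGP→KL adds K, L → {E, G, K, L, P}.
{G, K, L}⁺: GKL→EP adds E, P → {E, G, K, L, P}.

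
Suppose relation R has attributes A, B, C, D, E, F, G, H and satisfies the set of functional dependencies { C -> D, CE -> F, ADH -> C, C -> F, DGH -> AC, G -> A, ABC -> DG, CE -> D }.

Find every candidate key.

Attributes B, E, H never appear on any right-hand side, so every candidate key must contain {B, E, H}.
{B, E, H}⁺ = {B, E, H}, which is not all of the schema, so we must add further attributes.
{A, B, C, E, H}⁺: C→D adds D; CE→F adds F; ABC→DG adds G → {A, B, C, D, E, F, G, H}. Minimal: {B, C, E, H}⁺ = {B, C, D, E, F, H}; {A, C, E, H}⁺ = {A, C, D, E, F, H}; {A, B, E, H}⁺ = {A, B, E, H}; … — none reach the full schema.
{A, B, D, E, H}⁺: ADH→C adds C; C→F adds F; ABC→DG adds G → {A, B, C, D, E, F, G, H}. Minimal: {B, D, E, H}⁺ = {B, D, E, H}; {A, D, E, H}⁺ = {A, C, D, E, F, H}; {A, B, E, H}⁺ = {A, B, E, H}; … — none reach the full schema.
{B, C, E, G, H}⁺: C→D adds D; CE→F adds F; DGH→AC adds A → {A, B, C, D, E, F, G, H}. Minimal: {C, E, G, H}⁺ = {A, C, D, E, F, G, H}; {B, E, G, H}⁺ = {A, B, E, G, H}; {B, C, G, H}⁺ = {A, B, C, D, F, G, H}; … — none reach the full schema.
{B, D, E, G, H}⁺: DGH→AC adds A, C; CE→F adds F → {A, B, C, D, E, F, G, H}. Minimal: {D, E, G, H}⁺ = {A, C, D, E, F, G, H}; {B, E, G, H}⁺ = {A, B, E, G, H}; {B, D, G, H}⁺ = {A, B, C, D, F, G, H}; … — none reach the full schema.

ABCEH, ABDEH, BCEGH, BDEGH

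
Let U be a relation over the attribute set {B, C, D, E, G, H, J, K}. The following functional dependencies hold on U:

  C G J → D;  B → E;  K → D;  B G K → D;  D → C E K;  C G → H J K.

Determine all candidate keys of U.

Attributes B, G never appear on any right-hand side, so every candidate key must contain {B, G}.
{B, G}⁺ = {B, E, G}, which is not all of the schema, so we must add further attributes.
{B, C, G}⁺: B→E adds E; CG→HJK adds H, J, K; CGJ→D adds D → {B, C, D, E, G, H, J, K}. Minimal: {C, G}⁺ = {C, D, E, G, H, J, K}; {B, G}⁺ = {B, E, G}; {B, C}⁺ = {B, C, E} — none reach the full schema.
{B, D, G}⁺: B→E adds E; D→CEK adds C, K; CG→HJK adds H, J → {B, C, D, E, G, H, J, K}. Minimal: {D, G}⁺ = {C, D, E, G, H, J, K}; {B, G}⁺ = {B, E, G}; {B, D}⁺ = {B, C, D, E, K} — none reach the full schema.
{B, G, K}⁺: B→E adds E; K→D adds D; D→CEK adds C; CG→HJK adds H, J → {B, C, D, E, G, H, J, K}. Minimal: {G, K}⁺ = {C, D, E, G, H, J, K}; {B, K}⁺ = {B, C, D, E, K}; {B, G}⁺ = {B, E, G} — none reach the full schema.
Any other superkey contains one of these as a subset, so there are no further candidate keys.

{B, C, G}, {B, D, G}, {B, G, K}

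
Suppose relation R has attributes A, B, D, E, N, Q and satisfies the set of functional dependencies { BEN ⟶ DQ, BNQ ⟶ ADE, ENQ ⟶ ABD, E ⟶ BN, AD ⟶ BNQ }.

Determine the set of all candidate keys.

(E), (A, D), (B, N, Q)

{E}⁺: E→BN adds B, N; BEN→DQ adds D, Q; BNQ→ADE adds A → {A, B, D, E, N, Q}.
{A, D}⁺: AD→BNQ adds B, N, Q; BNQ→ADE adds E → {A, B, D, E, N, Q}.
{B, N, Q}⁺: BNQ→ADE adds A, D, E → {A, B, D, E, N, Q}.
Any other superkey contains one of these as a subset, so there are no further candidate keys.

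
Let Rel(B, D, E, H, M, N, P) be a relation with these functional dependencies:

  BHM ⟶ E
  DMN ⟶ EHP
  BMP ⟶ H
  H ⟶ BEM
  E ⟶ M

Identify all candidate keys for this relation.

Attributes D, N never appear on any right-hand side, so every candidate key must contain {D, N}.
{D, N}⁺ = {D, N}, which is not all of the schema, so we must add further attributes.
{D, E, N}⁺: E→M adds M; DMN→EHP adds H, P; H→BEM adds B → {B, D, E, H, M, N, P}. Minimal: {E, N}⁺ = {E, M, N}; {D, N}⁺ = {D, N}; {D, E}⁺ = {D, E, M} — none reach the full schema.
{D, H, N}⁺: H→BEM adds B, E, M; DMN→EHP adds P → {B, D, E, H, M, N, P}. Minimal: {H, N}⁺ = {B, E, H, M, N}; {D, N}⁺ = {D, N}; {D, H}⁺ = {B, D, E, H, M} — none reach the full schema.
{D, M, N}⁺: DMN→EHP adds E, H, P; H→BEM adds B → {B, D, E, H, M, N, P}. Minimal: {M, N}⁺ = {M, N}; {D, N}⁺ = {D, N}; {D, M}⁺ = {D, M} — none reach the full schema.

(D, E, N); (D, H, N); (D, M, N)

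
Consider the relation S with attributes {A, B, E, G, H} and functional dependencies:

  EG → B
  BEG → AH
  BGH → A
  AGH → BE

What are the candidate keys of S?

Attribute G never appears on the right-hand side of any dependency, so G must belong to every candidate key.
{G}⁺ = {G}, which is not all of the schema, so we must add further attributes.
{E, G}⁺: EG→B adds B; BEG→AH adds A, H → {A, B, E, G, H}.
{A, G, H}⁺: AGH→BE adds B, E → {A, B, E, G, H}.
{B, G, H}⁺: BGH→A adds A; AGH→BE adds E → {A, B, E, G, H}.
Any other superkey contains one of these as a subset, so there are no further candidate keys.

{E, G}, {A, G, H}, {B, G, H}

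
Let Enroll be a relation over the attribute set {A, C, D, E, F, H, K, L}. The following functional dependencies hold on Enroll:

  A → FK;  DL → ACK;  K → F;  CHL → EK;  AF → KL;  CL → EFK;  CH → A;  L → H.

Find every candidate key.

Attribute D never appears on the right-hand side of any dependency, so D must belong to every candidate key.
{D}⁺ = {D}, which is not all of the schema, so we must add further attributes.
{A, D}⁺: A→FK adds F, K; AF→KL adds L; L→H adds H; DL→ACK adds C; CHL→EK adds E → {A, C, D, E, F, H, K, L}. Minimal: {D}⁺ = {D}; {A}⁺ = {A, F, H, K, L} — none reach the full schema.
{D, L}⁺: DL→ACK adds A, C, K; K→F adds F; CL→EFK adds E; L→H adds H → {A, C, D, E, F, H, K, L}. Minimal: {L}⁺ = {H, L}; {D}⁺ = {D} — none reach the full schema.
{C, D, H}⁺: CH→A adds A; A→FK adds F, K; AF→KL adds L; CL→EFK adds E → {A, C, D, E, F, H, K, L}. Minimal: {D, H}⁺ = {D, H}; {C, H}⁺ = {A, C, E, F, H, K, L}; {C, D}⁺ = {C, D} — none reach the full schema.

AD, DL, CDH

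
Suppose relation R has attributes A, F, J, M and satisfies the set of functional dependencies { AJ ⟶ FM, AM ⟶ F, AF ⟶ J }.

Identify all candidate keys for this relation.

{A, F}, {A, J}, {A, M}

Attribute A never appears on the right-hand side of any dependency, so A must belong to every candidate key.
{A}⁺ = {A}, which is not all of the schema, so we must add further attributes.
{A, F}⁺: AF→J adds J; AJ→FM adds M → {A, F, J, M}. Minimal: {F}⁺ = {F}; {A}⁺ = {A} — none reach the full schema.
{A, J}⁺: AJ→FM adds F, M → {A, F, J, M}. Minimal: {J}⁺ = {J}; {A}⁺ = {A} — none reach the full schema.
{A, M}⁺: AM→F adds F; AF→J adds J → {A, F, J, M}. Minimal: {M}⁺ = {M}; {A}⁺ = {A} — none reach the full schema.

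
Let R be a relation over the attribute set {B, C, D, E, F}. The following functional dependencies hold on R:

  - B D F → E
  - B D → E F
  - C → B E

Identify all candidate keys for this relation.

Attributes C, D never appear on any right-hand side, so every candidate key must contain {C, D}.
{C, D}⁺ = {B, C, D, E, F}, which is all of the schema, so {C, D} is the only candidate key.

{C, D}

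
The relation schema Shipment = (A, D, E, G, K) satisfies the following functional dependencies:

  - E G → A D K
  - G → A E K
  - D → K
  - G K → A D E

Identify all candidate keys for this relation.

Attribute G never appears on the right-hand side of any dependency, so G must belong to every candidate key.
{G}⁺ = {A, D, E, G, K}, which is all of the schema, so {G} is the only candidate key.

G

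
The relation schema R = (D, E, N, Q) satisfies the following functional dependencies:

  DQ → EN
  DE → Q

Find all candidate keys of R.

{D, E}⁺: DE→Q adds Q; DQ→EN adds N → {D, E, N, Q}. Minimal: {E}⁺ = {E}; {D}⁺ = {D} — none reach the full schema.
{D, Q}⁺: DQ→EN adds E, N → {D, E, N, Q}. Minimal: {Q}⁺ = {Q}; {D}⁺ = {D} — none reach the full schema.
Any other superkey contains one of these as a subset, so there are no further candidate keys.

{D, E}; {D, Q}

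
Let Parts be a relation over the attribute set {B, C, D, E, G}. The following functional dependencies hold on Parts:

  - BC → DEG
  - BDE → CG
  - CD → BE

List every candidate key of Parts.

{B, C}, {C, D}, {B, D, E}

{B, C}⁺: BC→DEG adds D, E, G → {B, C, D, E, G}. Minimal: {C}⁺ = {C}; {B}⁺ = {B} — none reach the full schema.
{C, D}⁺: CD→BE adds B, E; BC→DEG adds G → {B, C, D, E, G}. Minimal: {D}⁺ = {D}; {C}⁺ = {C} — none reach the full schema.
{B, D, E}⁺: BDE→CG adds C, G → {B, C, D, E, G}. Minimal: {D, E}⁺ = {D, E}; {B, E}⁺ = {B, E}; {B, D}⁺ = {B, D} — none reach the full schema.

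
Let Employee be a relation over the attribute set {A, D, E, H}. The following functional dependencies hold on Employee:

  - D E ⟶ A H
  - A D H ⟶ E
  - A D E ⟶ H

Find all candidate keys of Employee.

{D, E}, {A, D, H}

Attribute D never appears on the right-hand side of any dependency, so D must belong to every candidate key.
{D}⁺ = {D}, which is not all of the schema, so we must add further attributes.
{D, E}⁺: DE→AH adds A, H → {A, D, E, H}. Minimal: {E}⁺ = {E}; {D}⁺ = {D} — none reach the full schema.
{A, D, H}⁺: ADH→E adds E → {A, D, E, H}. Minimal: {D, H}⁺ = {D, H}; {A, H}⁺ = {A, H}; {A, D}⁺ = {A, D} — none reach the full schema.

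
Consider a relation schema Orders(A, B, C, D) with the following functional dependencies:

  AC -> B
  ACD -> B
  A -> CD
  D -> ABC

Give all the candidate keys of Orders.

{A}, {D}

{A}⁺: A→CD adds C, D; D→ABC adds B → {A, B, C, D}.
{D}⁺: D→ABC adds A, B, C → {A, B, C, D}.
Any other superkey contains one of these as a subset, so there are no further candidate keys.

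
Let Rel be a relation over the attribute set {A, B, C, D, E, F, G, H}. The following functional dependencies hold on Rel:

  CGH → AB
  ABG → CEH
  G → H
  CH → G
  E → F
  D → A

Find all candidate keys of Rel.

BDG; CDG; CDH

Attribute D never appears on the right-hand side of any dependency, so D must belong to every candidate key.
{D}⁺ = {A, D}, which is not all of the schema, so we must add further attributes.
{B, D, G}⁺: G→H adds H; D→A adds A; ABG→CEH adds C, E; E→F adds F → {A, B, C, D, E, F, G, H}. Minimal: {D, G}⁺ = {A, D, G, H}; {B, G}⁺ = {B, G, H}; {B, D}⁺ = {A, B, D} — none reach the full schema.
{C, D, G}⁺: G→H adds H; D→A adds A; CGH→AB adds B; ABG→CEH adds E; E→F adds F → {A, B, C, D, E, F, G, H}. Minimal: {D, G}⁺ = {A, D, G, H}; {C, G}⁺ = {A, B, C, E, F, G, H}; {C, D}⁺ = {A, C, D} — none reach the full schema.
{C, D, H}⁺: CH→G adds G; D→A adds A; CGH→AB adds B; ABG→CEH adds E; E→F adds F → {A, B, C, D, E, F, G, H}. Minimal: {D, H}⁺ = {A, D, H}; {C, H}⁺ = {A, B, C, E, F, G, H}; {C, D}⁺ = {A, C, D} — none reach the full schema.
Any other superkey contains one of these as a subset, so there are no further candidate keys.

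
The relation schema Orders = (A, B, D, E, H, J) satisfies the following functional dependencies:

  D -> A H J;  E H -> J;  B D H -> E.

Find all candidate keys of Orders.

Attributes B, D never appear on any right-hand side, so every candidate key must contain {B, D}.
{B, D}⁺ = {A, B, D, E, H, J}, which is all of the schema, so {B, D} is the only candidate key.

{B, D}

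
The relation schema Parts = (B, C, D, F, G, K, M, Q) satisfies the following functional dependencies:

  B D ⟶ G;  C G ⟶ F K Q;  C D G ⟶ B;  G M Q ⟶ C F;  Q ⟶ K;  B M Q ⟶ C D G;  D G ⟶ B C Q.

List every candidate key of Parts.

Attribute M never appears on the right-hand side of any dependency, so M must belong to every candidate key.
{M}⁺ = {M}, which is not all of the schema, so we must add further attributes.
{B, D, M}⁺: BD→G adds G; DG→BCQ adds C, Q; CG→FKQ adds F, K → {B, C, D, F, G, K, M, Q}.
{B, M, Q}⁺: Q→K adds K; BMQ→CDG adds C, D, G; CG→FKQ adds F → {B, C, D, F, G, K, M, Q}.
{D, G, M}⁺: DG→BCQ adds B, C, Q; CG→FKQ adds F, K → {B, C, D, F, G, K, M, Q}.
{B, C, G, M}⁺: CG→FKQ adds F, K, Q; BMQ→CDG adds D → {B, C, D, F, G, K, M, Q}.
Any other superkey contains one of these as a subset, so there are no further candidate keys.

{B, D, M}, {B, M, Q}, {D, G, M}, {B, C, G, M}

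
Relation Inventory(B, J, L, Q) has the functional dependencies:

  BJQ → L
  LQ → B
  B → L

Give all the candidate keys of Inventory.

(B, J, Q); (J, L, Q)

Attributes J, Q never appear on any right-hand side, so every candidate key must contain {J, Q}.
{J, Q}⁺ = {J, Q}, which is not all of the schema, so we must add further attributes.
{B, J, Q}⁺: BJQ→L adds L → {B, J, L, Q}. Minimal: {J, Q}⁺ = {J, Q}; {B, Q}⁺ = {B, L, Q}; {B, J}⁺ = {B, J, L} — none reach the full schema.
{J, L, Q}⁺: LQ→B adds B → {B, J, L, Q}. Minimal: {L, Q}⁺ = {B, L, Q}; {J, Q}⁺ = {J, Q}; {J, L}⁺ = {J, L} — none reach the full schema.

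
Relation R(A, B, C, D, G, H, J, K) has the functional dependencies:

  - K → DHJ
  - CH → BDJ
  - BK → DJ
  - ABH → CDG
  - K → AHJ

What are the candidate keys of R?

{B, K}; {C, K}

Attribute K never appears on the right-hand side of any dependency, so K must belong to every candidate key.
{K}⁺ = {A, D, H, J, K}, which is not all of the schema, so we must add further attributes.
{B, K}⁺: K→DHJ adds D, H, J; K→AHJ adds A; ABH→CDG adds C, G → {A, B, C, D, G, H, J, K}.
{C, K}⁺: K→DHJ adds D, H, J; CH→BDJ adds B; K→AHJ adds A; ABH→CDG adds G → {A, B, C, D, G, H, J, K}.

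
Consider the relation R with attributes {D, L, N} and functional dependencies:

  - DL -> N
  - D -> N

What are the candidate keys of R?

{D, L}

Attributes D, L never appear on any right-hand side, so every candidate key must contain {D, L}.
{D, L}⁺ = {D, L, N}, which is all of the schema, so {D, L} is the only candidate key.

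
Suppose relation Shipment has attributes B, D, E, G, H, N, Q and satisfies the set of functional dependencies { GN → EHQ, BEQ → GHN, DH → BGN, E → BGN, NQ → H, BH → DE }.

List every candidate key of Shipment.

{E}⁺: E→BGN adds B, G, N; GN→EHQ adds H, Q; BH→DE adds D → {B, D, E, G, H, N, Q}.
{B, H}⁺: BH→DE adds D, E; DH→BGN adds G, N; GN→EHQ adds Q → {B, D, E, G, H, N, Q}. Minimal: {H}⁺ = {H}; {B}⁺ = {B} — none reach the full schema.
{D, H}⁺: DH→BGN adds B, G, N; BH→DE adds E; GN→EHQ adds Q → {B, D, E, G, H, N, Q}. Minimal: {H}⁺ = {H}; {D}⁺ = {D} — none reach the full schema.
{G, N}⁺: GN→EHQ adds E, H, Q; E→BGN adds B; BH→DE adds D → {B, D, E, G, H, N, Q}. Minimal: {N}⁺ = {N}; {G}⁺ = {G} — none reach the full schema.
{B, N, Q}⁺: NQ→H adds H; BH→DE adds D, E; BEQ→GHN adds G → {B, D, E, G, H, N, Q}. Minimal: {N, Q}⁺ = {H, N, Q}; {B, Q}⁺ = {B, Q}; {B, N}⁺ = {B, N} — none reach the full schema.
{D, N, Q}⁺: NQ→H adds H; DH→BGN adds B, G; BH→DE adds E → {B, D, E, G, H, N, Q}. Minimal: {N, Q}⁺ = {H, N, Q}; {D, Q}⁺ = {D, Q}; {D, N}⁺ = {D, N} — none reach the full schema.
Any other superkey contains one of these as a subset, so there are no further candidate keys.

(E), (B, H), (D, H), (G, N), (B, N, Q), (D, N, Q)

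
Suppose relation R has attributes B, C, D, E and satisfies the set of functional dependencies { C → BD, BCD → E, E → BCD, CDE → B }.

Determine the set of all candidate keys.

(C); (E)

{C}⁺: C→BD adds B, D; BCD→E adds E → {B, C, D, E}.
{E}⁺: E→BCD adds B, C, D → {B, C, D, E}.
Any other superkey contains one of these as a subset, so there are no further candidate keys.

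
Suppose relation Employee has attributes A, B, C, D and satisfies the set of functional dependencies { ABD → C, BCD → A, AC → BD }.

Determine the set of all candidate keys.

AC, ABD, BCD

{A, C}⁺: AC→BD adds B, D → {A, B, C, D}.
{A, B, D}⁺: ABD→C adds C → {A, B, C, D}.
{B, C, D}⁺: BCD→A adds A → {A, B, C, D}.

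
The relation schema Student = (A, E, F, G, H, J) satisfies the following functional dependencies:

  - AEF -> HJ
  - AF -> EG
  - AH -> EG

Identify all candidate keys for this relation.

{A, F}

Attributes A, F never appear on any right-hand side, so every candidate key must contain {A, F}.
{A, F}⁺ = {A, E, F, G, H, J}, which is all of the schema, so {A, F} is the only candidate key.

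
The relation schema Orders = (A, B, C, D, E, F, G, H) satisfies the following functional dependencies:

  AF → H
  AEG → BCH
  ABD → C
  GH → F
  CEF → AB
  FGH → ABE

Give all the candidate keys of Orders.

DGH, ADEG, ADFG, CDEFG

Attributes D, G never appear on any right-hand side, so every candidate key must contain {D, G}.
{D, G}⁺ = {D, G}, which is not all of the schema, so we must add further attributes.
{D, G, H}⁺: GH→F adds F; FGH→ABE adds A, B, E; AEG→BCH adds C → {A, B, C, D, E, F, G, H}.
{A, D, E, G}⁺: AEG→BCH adds B, C, H; GH→F adds F → {A, B, C, D, E, F, G, H}.
{A, D, F, G}⁺: AF→H adds H; FGH→ABE adds B, E; AEG→BCH adds C → {A, B, C, D, E, F, G, H}.
{C, D, E, F, G}⁺: CEF→AB adds A, B; AF→H adds H → {A, B, C, D, E, F, G, H}.
Any other superkey contains one of these as a subset, so there are no further candidate keys.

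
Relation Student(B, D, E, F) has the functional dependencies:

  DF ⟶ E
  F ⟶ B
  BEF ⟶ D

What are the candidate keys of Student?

Attribute F never appears on the right-hand side of any dependency, so F must belong to every candidate key.
{F}⁺ = {B, F}, which is not all of the schema, so we must add further attributes.
{D, F}⁺: DF→E adds E; F→B adds B → {B, D, E, F}. Minimal: {F}⁺ = {B, F}; {D}⁺ = {D} — none reach the full schema.
{E, F}⁺: F→B adds B; BEF→D adds D → {B, D, E, F}. Minimal: {F}⁺ = {B, F}; {E}⁺ = {E} — none reach the full schema.

DF, EF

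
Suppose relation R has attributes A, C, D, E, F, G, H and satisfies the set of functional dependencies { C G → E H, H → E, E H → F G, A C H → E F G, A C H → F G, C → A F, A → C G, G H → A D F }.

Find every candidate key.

{A}, {C}, {H}

{A}⁺: A→CG adds C, G; CG→EH adds E, H; EH→FG adds F; GH→ADF adds D → {A, C, D, E, F, G, H}.
{C}⁺: C→AF adds A, F; A→CG adds G; CG→EH adds E, H; GH→ADF adds D → {A, C, D, E, F, G, H}.
{H}⁺: H→E adds E; EH→FG adds F, G; GH→ADF adds A, D; A→CG adds C → {A, C, D, E, F, G, H}.
Any other superkey contains one of these as a subset, so there are no further candidate keys.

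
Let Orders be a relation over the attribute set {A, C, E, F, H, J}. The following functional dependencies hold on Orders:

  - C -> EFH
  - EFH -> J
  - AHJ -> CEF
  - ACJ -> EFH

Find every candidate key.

{A, C}⁺: C→EFH adds E, F, H; EFH→J adds J → {A, C, E, F, H, J}. Minimal: {C}⁺ = {C, E, F, H, J}; {A}⁺ = {A} — none reach the full schema.
{A, H, J}⁺: AHJ→CEF adds C, E, F → {A, C, E, F, H, J}. Minimal: {H, J}⁺ = {H, J}; {A, J}⁺ = {A, J}; {A, H}⁺ = {A, H} — none reach the full schema.
{A, E, F, H}⁺: EFH→J adds J; AHJ→CEF adds C → {A, C, E, F, H, J}. Minimal: {E, F, H}⁺ = {E, F, H, J}; {A, F, H}⁺ = {A, F, H}; {A, E, H}⁺ = {A, E, H}; … — none reach the full schema.
Any other superkey contains one of these as a subset, so there are no further candidate keys.

{A, C}; {A, H, J}; {A, E, F, H}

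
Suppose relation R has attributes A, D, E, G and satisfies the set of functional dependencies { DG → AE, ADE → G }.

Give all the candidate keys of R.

DG, ADE

Attribute D never appears on the right-hand side of any dependency, so D must belong to every candidate key.
{D}⁺ = {D}, which is not all of the schema, so we must add further attributes.
{D, G}⁺: DG→AE adds A, E → {A, D, E, G}. Minimal: {G}⁺ = {G}; {D}⁺ = {D} — none reach the full schema.
{A, D, E}⁺: ADE→G adds G → {A, D, E, G}. Minimal: {D, E}⁺ = {D, E}; {A, E}⁺ = {A, E}; {A, D}⁺ = {A, D} — none reach the full schema.
Any other superkey contains one of these as a subset, so there are no further candidate keys.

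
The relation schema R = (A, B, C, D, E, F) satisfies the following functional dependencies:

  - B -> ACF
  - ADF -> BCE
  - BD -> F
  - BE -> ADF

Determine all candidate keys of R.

{B, D}⁺: B→ACF adds A, C, F; ADF→BCE adds E → {A, B, C, D, E, F}. Minimal: {D}⁺ = {D}; {B}⁺ = {A, B, C, F} — none reach the full schema.
{B, E}⁺: B→ACF adds A, C, F; BE→ADF adds D → {A, B, C, D, E, F}. Minimal: {E}⁺ = {E}; {B}⁺ = {A, B, C, F} — none reach the full schema.
{A, D, F}⁺: ADF→BCE adds B, C, E → {A, B, C, D, E, F}. Minimal: {D, F}⁺ = {D, F}; {A, F}⁺ = {A, F}; {A, D}⁺ = {A, D} — none reach the full schema.

{B, D}; {B, E}; {A, D, F}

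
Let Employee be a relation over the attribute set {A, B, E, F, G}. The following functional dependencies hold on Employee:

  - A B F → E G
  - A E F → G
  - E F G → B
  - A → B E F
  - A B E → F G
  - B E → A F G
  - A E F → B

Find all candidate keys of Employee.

{A}, {B, E}, {E, F, G}

{A}⁺: A→BEF adds B, E, F; ABE→FG adds G → {A, B, E, F, G}.
{B, E}⁺: BE→AFG adds A, F, G → {A, B, E, F, G}.
{E, F, G}⁺: EFG→B adds B; BE→AFG adds A → {A, B, E, F, G}.
Any other superkey contains one of these as a subset, so there are no further candidate keys.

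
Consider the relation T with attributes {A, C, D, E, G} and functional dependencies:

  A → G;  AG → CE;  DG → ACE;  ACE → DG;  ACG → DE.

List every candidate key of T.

{A}⁺: A→G adds G; AG→CE adds C, E; ACE→DG adds D → {A, C, D, E, G}.
{D, G}⁺: DG→ACE adds A, C, E → {A, C, D, E, G}. Minimal: {G}⁺ = {G}; {D}⁺ = {D} — none reach the full schema.
Any other superkey contains one of these as a subset, so there are no further candidate keys.

{A}; {D, G}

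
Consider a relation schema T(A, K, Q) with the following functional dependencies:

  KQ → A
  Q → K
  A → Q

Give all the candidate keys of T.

{A}, {Q}

{A}⁺: A→Q adds Q; Q→K adds K → {A, K, Q}.
{Q}⁺: Q→K adds K; KQ→A adds A → {A, K, Q}.
Any other superkey contains one of these as a subset, so there are no further candidate keys.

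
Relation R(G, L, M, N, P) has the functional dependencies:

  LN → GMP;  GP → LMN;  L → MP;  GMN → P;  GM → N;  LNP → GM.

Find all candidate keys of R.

{G, L}; {G, M}; {G, P}; {L, N}

{G, L}⁺: L→MP adds M, P; GM→N adds N → {G, L, M, N, P}. Minimal: {L}⁺ = {L, M, P}; {G}⁺ = {G} — none reach the full schema.
{G, M}⁺: GM→N adds N; GMN→P adds P; GP→LMN adds L → {G, L, M, N, P}. Minimal: {M}⁺ = {M}; {G}⁺ = {G} — none reach the full schema.
{G, P}⁺: GP→LMN adds L, M, N → {G, L, M, N, P}. Minimal: {P}⁺ = {P}; {G}⁺ = {G} — none reach the full schema.
{L, N}⁺: LN→GMP adds G, M, P → {G, L, M, N, P}. Minimal: {N}⁺ = {N}; {L}⁺ = {L, M, P} — none reach the full schema.
Any other superkey contains one of these as a subset, so there are no further candidate keys.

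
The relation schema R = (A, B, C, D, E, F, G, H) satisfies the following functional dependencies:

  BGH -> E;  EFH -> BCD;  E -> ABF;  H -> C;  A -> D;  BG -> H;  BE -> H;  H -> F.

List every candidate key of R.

(B, G), (E, G)

Attribute G never appears on the right-hand side of any dependency, so G must belong to every candidate key.
{G}⁺ = {G}, which is not all of the schema, so we must add further attributes.
{B, G}⁺: BG→H adds H; H→F adds F; BGH→E adds E; EFH→BCD adds C, D; E→ABF adds A → {A, B, C, D, E, F, G, H}.
{E, G}⁺: E→ABF adds A, B, F; A→D adds D; BG→H adds H; EFH→BCD adds C → {A, B, C, D, E, F, G, H}.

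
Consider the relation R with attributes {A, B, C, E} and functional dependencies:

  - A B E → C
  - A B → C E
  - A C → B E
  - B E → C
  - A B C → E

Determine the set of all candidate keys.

(A, B); (A, C)

Attribute A never appears on the right-hand side of any dependency, so A must belong to every candidate key.
{A}⁺ = {A}, which is not all of the schema, so we must add further attributes.
{A, B}⁺: AB→CE adds C, E → {A, B, C, E}. Minimal: {B}⁺ = {B}; {A}⁺ = {A} — none reach the full schema.
{A, C}⁺: AC→BE adds B, E → {A, B, C, E}. Minimal: {C}⁺ = {C}; {A}⁺ = {A} — none reach the full schema.
Any other superkey contains one of these as a subset, so there are no further candidate keys.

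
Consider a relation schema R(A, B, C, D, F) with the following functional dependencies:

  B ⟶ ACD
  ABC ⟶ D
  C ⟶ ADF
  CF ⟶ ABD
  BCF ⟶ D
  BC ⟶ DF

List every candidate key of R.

{B}⁺: B→ACD adds A, C, D; C→ADF adds F → {A, B, C, D, F}.
{C}⁺: C→ADF adds A, D, F; CF→ABD adds B → {A, B, C, D, F}.
Any other superkey contains one of these as a subset, so there are no further candidate keys.

B, C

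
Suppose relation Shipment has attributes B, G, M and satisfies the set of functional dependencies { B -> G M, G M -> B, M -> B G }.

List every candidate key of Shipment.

B, M

{B}⁺: B→GM adds G, M → {B, G, M}.
{M}⁺: M→BG adds B, G → {B, G, M}.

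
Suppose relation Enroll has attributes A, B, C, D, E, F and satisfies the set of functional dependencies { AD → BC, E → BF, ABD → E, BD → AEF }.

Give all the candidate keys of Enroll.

Attribute D never appears on the right-hand side of any dependency, so D must belong to every candidate key.
{D}⁺ = {D}, which is not all of the schema, so we must add further attributes.
{A, D}⁺: AD→BC adds B, C; ABD→E adds E; BD→AEF adds F → {A, B, C, D, E, F}. Minimal: {D}⁺ = {D}; {A}⁺ = {A} — none reach the full schema.
{B, D}⁺: BD→AEF adds A, E, F; AD→BC adds C → {A, B, C, D, E, F}. Minimal: {D}⁺ = {D}; {B}⁺ = {B} — none reach the full schema.
{D, E}⁺: E→BF adds B, F; BD→AEF adds A; AD→BC adds C → {A, B, C, D, E, F}. Minimal: {E}⁺ = {B, E, F}; {D}⁺ = {D} — none reach the full schema.
Any other superkey contains one of these as a subset, so there are no further candidate keys.

AD, BD, DE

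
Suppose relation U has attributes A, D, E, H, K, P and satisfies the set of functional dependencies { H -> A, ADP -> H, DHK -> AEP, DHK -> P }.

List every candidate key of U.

(D, H, K), (A, D, K, P)

Attributes D, K never appear on any right-hand side, so every candidate key must contain {D, K}.
{D, K}⁺ = {D, K}, which is not all of the schema, so we must add further attributes.
{D, H, K}⁺: H→A adds A; DHK→AEP adds E, P → {A, D, E, H, K, P}. Minimal: {H, K}⁺ = {A, H, K}; {D, K}⁺ = {D, K}; {D, H}⁺ = {A, D, H} — none reach the full schema.
{A, D, K, P}⁺: ADP→H adds H; DHK→AEP adds E → {A, D, E, H, K, P}. Minimal: {D, K, P}⁺ = {D, K, P}; {A, K, P}⁺ = {A, K, P}; {A, D, P}⁺ = {A, D, H, P}; … — none reach the full schema.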